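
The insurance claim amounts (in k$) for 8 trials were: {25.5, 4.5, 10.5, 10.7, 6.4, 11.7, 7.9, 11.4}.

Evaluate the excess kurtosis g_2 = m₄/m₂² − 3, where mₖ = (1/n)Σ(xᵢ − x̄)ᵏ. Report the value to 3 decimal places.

1.531

x̄ = 11.0750
Σ(xᵢ − x̄)² = 284.2150 ⇒ m₂ = 35.52687
Σ(xᵢ − x̄)⁴ = 45746.0136 ⇒ m₄ = 5718.25170
m₂² = 1262.15885
g_2 = m₄/m₂² − 3 = 4.53053 − 3 ≈ 1.531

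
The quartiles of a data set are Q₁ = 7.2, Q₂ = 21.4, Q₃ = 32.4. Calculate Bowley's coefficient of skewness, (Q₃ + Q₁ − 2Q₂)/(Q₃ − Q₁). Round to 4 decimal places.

-0.1270

numerator: Q₃ + Q₁ − 2Q₂ = 32.4 + 7.2 − 2×21.4 = -3.2000
denominator: Q₃ − Q₁ = 32.4 − 7.2 = 25.2000
Bowley skewness = -3.2000 / 25.2000 ≈ -0.1270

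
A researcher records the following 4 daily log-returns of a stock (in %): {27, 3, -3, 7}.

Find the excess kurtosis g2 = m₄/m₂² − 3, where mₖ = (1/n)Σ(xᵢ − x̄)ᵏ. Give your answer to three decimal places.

-0.891

x̄ = 8.5000
Σ(xᵢ − x̄)² = 507.0000 ⇒ m₂ = 126.75000
Σ(xᵢ − x̄)⁴ = 135545.2500 ⇒ m₄ = 33886.31250
m₂² = 16065.56250
g2 = m₄/m₂² − 3 = 2.10925 − 3 ≈ -0.891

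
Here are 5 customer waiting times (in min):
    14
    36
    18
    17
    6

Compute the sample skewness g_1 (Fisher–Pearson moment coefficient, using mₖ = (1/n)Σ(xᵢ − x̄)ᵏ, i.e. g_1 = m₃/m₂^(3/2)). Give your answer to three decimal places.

x̄ = (14 + 36 + 18 + 17 + 6) / 5 = 18.2000
deviations (xᵢ − x̄): -4.2000, 17.8000, -0.2000, -1.2000, -12.2000
Σ(xᵢ − x̄)² = 484.8000 ⇒ m₂ = 484.8000/5 = 96.96000
Σ(xᵢ − x̄)³ = 3748.0800 ⇒ m₃ = 3748.0800/5 = 749.61600
m₂^(3/2) = 96.96000^(1.5) = 954.74834
g_1 = m₃ / m₂^(3/2) = 749.61600 / 954.74834 ≈ 0.785

0.785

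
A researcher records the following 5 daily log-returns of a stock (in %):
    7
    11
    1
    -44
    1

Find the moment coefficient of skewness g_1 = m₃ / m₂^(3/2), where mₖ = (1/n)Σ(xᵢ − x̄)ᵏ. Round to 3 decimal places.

x̄ = (7 + 11 + 1 - 44 + 1) / 5 = -4.8000
deviations (xᵢ − x̄): 11.8000, 15.8000, 5.8000, -39.2000, 5.8000
Σ(xᵢ − x̄)² = 1992.8000 ⇒ m₂ = 1992.8000/5 = 398.56000
Σ(xᵢ − x̄)³ = -54258.7200 ⇒ m₃ = -54258.7200/5 = -10851.74400
m₂^(3/2) = 398.56000^(1.5) = 7956.83890
g_1 = m₃ / m₂^(3/2) = -10851.74400 / 7956.83890 ≈ -1.364

-1.364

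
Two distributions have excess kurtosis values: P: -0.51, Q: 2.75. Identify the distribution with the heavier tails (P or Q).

Higher excess kurtosis ⇒ heavier tails relative to the normal distribution.
-0.51 vs 2.75: the larger is 2.75, so Q has heavier tails. (Q is leptokurtic — heavier-than-normal tails; the other is platykurtic.)

Q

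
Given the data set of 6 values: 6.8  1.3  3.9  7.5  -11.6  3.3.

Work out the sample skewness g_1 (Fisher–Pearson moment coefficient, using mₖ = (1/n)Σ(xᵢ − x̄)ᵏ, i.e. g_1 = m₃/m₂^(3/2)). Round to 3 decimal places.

x̄ = (6.8 + 1.3 + 3.9 + 7.5 - 11.6 + 3.3) / 6 = 1.8667
deviations (xᵢ − x̄): 4.9333, -0.5667, 2.0333, 5.6333, -13.4667, 1.4333
Σ(xᵢ − x̄)² = 243.9333 ⇒ m₂ = 243.9333/6 = 40.65556
Σ(xᵢ − x̄)³ = -2132.1884 ⇒ m₃ = -2132.1884/6 = -355.36474
m₂^(3/2) = 40.65556^(1.5) = 259.22677
g_1 = m₃ / m₂^(3/2) = -355.36474 / 259.22677 ≈ -1.371

-1.371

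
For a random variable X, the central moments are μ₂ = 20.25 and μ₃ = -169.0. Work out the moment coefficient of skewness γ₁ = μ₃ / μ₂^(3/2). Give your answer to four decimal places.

-1.8546

σ = √μ₂ = √20.25 = 4.50000
σ³ = μ₂^(3/2) = 91.12500
γ₁ = μ₃/σ³ = -169.0 / 91.12500 ≈ -1.8546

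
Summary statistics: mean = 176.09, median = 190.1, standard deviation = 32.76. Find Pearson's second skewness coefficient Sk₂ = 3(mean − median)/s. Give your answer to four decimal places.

-1.2830

Sk₂ = 3(176.09 − 190.1) / 32.76 = 3 × -14.0100 / 32.76
    = -42.0300 / 32.76 ≈ -1.2830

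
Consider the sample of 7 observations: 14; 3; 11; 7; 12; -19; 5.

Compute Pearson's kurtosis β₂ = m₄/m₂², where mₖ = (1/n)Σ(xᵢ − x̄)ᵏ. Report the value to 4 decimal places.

4.0893

x̄ = 4.7143
Σ(xᵢ − x̄)² = 749.4286 ⇒ m₂ = 107.06122
Σ(xᵢ − x̄)⁴ = 328106.3499 ⇒ m₄ = 46872.33569
m₂² = 11462.10579
β₂ = m₄/m₂² = 46872.33569 / 11462.10579 ≈ 4.0893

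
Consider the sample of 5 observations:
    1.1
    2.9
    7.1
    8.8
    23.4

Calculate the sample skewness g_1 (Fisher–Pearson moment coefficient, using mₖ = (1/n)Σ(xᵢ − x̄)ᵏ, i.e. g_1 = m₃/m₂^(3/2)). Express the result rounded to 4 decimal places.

1.0549

x̄ = (1.1 + 2.9 + 7.1 + 8.8 + 23.4) / 5 = 8.6600
deviations (xᵢ − x̄): -7.5600, -5.7600, -1.5600, 0.1400, 14.7400
Σ(xᵢ − x̄)² = 310.0520 ⇒ m₂ = 310.0520/5 = 62.01040
Σ(xᵢ − x̄)³ = 2575.5466 ⇒ m₃ = 2575.5466/5 = 515.10931
m₂^(3/2) = 62.01040^(1.5) = 488.31133
g_1 = m₃ / m₂^(3/2) = 515.10931 / 488.31133 ≈ 1.0549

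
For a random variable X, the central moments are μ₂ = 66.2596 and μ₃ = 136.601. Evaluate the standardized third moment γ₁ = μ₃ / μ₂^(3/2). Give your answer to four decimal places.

0.2533

σ = √μ₂ = √66.2596 = 8.14000
σ³ = μ₂^(3/2) = 539.35314
γ₁ = μ₃/σ³ = 136.601 / 539.35314 ≈ 0.2533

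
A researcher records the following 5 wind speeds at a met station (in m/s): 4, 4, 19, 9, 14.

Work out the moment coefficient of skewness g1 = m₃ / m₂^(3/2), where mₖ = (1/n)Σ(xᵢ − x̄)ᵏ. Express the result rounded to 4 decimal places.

0.3632

x̄ = (4 + 4 + 19 + 9 + 14) / 5 = 10.0000
deviations (xᵢ − x̄): -6.0000, -6.0000, 9.0000, -1.0000, 4.0000
Σ(xᵢ − x̄)² = 170.0000 ⇒ m₂ = 170.0000/5 = 34.00000
Σ(xᵢ − x̄)³ = 360.0000 ⇒ m₃ = 360.0000/5 = 72.00000
m₂^(3/2) = 34.00000^(1.5) = 198.25236
g1 = m₃ / m₂^(3/2) = 72.00000 / 198.25236 ≈ 0.3632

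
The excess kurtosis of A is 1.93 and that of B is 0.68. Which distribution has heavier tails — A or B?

A

Higher excess kurtosis ⇒ heavier tails relative to the normal distribution.
1.93 vs 0.68: the larger is 1.93, so A has heavier tails.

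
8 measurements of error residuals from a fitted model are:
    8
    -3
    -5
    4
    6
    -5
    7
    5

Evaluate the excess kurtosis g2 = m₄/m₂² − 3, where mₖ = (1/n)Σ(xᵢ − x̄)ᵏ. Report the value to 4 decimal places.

-1.6042

x̄ = 2.1250
Σ(xᵢ − x̄)² = 212.8750 ⇒ m₂ = 26.60938
Σ(xᵢ − x̄)⁴ = 7906.4629 ⇒ m₄ = 988.30786
m₂² = 708.05884
g2 = m₄/m₂² − 3 = 1.39580 − 3 ≈ -1.6042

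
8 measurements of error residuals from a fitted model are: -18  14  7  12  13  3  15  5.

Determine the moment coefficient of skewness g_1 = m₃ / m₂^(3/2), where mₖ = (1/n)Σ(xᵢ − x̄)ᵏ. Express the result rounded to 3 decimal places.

x̄ = (-18 + 14 + 7 + 12 + 13 + 3 + 15 + 5) / 8 = 6.3750
deviations (xᵢ − x̄): -24.3750, 7.6250, 0.6250, 5.6250, 6.6250, -3.3750, 8.6250, -1.3750
Σ(xᵢ − x̄)² = 815.8750 ⇒ m₂ = 815.8750/8 = 101.98438
Σ(xᵢ − x̄)³ = -12969.2813 ⇒ m₃ = -12969.2813/8 = -1621.16016
m₂^(3/2) = 101.98438^(1.5) = 1029.91281
g_1 = m₃ / m₂^(3/2) = -1621.16016 / 1029.91281 ≈ -1.574

-1.574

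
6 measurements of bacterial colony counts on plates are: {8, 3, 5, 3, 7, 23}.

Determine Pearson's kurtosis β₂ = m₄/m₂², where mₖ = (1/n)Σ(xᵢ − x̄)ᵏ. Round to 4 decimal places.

x̄ = 8.1667
Σ(xᵢ − x̄)² = 284.8333 ⇒ m₂ = 47.47222
Σ(xᵢ − x̄)⁴ = 49939.8194 ⇒ m₄ = 8323.30324
m₂² = 2253.61188
β₂ = m₄/m₂² = 8323.30324 / 2253.61188 ≈ 3.6933

3.6933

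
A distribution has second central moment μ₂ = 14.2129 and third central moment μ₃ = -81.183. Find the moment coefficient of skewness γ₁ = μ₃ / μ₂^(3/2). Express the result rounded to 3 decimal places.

-1.515

σ = √μ₂ = √14.2129 = 3.77000
σ³ = μ₂^(3/2) = 53.58263
γ₁ = μ₃/σ³ = -81.183 / 53.58263 ≈ -1.515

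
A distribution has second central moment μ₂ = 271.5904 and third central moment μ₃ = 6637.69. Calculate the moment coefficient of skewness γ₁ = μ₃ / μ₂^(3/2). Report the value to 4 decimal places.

1.4830

σ = √μ₂ = √271.5904 = 16.48000
σ³ = μ₂^(3/2) = 4475.80979
γ₁ = μ₃/σ³ = 6637.69 / 4475.80979 ≈ 1.4830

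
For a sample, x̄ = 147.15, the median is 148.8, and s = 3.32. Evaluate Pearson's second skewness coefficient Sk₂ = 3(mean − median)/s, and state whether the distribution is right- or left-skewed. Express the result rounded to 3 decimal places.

Sk₂ = 3(147.15 − 148.8) / 3.32 = 3 × -1.6500 / 3.32
    = -4.9500 / 3.32 ≈ -1.491
Sk₂ < 0 ⇒ mean < median ⇒ left-skewed (negative skew).

-1.491, left-skewed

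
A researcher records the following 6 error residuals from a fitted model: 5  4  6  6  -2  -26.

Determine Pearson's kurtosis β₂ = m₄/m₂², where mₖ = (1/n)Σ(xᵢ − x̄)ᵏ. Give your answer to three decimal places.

3.777

x̄ = -1.1667
Σ(xᵢ − x̄)² = 784.8333 ⇒ m₂ = 130.80556
Σ(xᵢ − x̄)⁴ = 387747.1528 ⇒ m₄ = 64624.52546
m₂² = 17110.09336
β₂ = m₄/m₂² = 64624.52546 / 17110.09336 ≈ 3.777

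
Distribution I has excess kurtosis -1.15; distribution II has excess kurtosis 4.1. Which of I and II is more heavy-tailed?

II

Higher excess kurtosis ⇒ heavier tails relative to the normal distribution.
-1.15 vs 4.1: the larger is 4.1, so II has heavier tails. (II is leptokurtic — heavier-than-normal tails; the other is platykurtic.)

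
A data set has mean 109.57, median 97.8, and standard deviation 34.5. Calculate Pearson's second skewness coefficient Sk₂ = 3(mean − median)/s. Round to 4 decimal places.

Sk₂ = 3(109.57 − 97.8) / 34.5 = 3 × 11.7700 / 34.5
    = 35.3100 / 34.5 ≈ 1.0235

1.0235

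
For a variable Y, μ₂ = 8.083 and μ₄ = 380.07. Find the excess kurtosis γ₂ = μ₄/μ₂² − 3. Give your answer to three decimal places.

2.817

μ₂² = 8.083² = 65.33489
μ₄/μ₂² = 380.07 / 65.33489 = 5.81726
γ₂ = 5.81726 − 3 ≈ 2.817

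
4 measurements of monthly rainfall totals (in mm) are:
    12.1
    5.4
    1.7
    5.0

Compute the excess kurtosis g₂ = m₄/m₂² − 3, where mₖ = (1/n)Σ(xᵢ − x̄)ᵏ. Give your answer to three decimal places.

-0.912

x̄ = 6.0500
Σ(xᵢ − x̄)² = 57.0500 ⇒ m₂ = 14.26250
Σ(xᵢ − x̄)⁴ = 1699.1980 ⇒ m₄ = 424.79951
m₂² = 203.41891
g₂ = m₄/m₂² − 3 = 2.08830 − 3 ≈ -0.912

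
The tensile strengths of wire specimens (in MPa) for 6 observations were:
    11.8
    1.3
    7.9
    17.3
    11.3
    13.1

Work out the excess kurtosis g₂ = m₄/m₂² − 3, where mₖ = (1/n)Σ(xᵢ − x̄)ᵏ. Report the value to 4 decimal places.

-0.4059

x̄ = 10.4500
Σ(xᵢ − x̄)² = 146.7150 ⇒ m₂ = 24.45250
Σ(xᵢ − x̄)⁴ = 9306.6195 ⇒ m₄ = 1551.10326
m₂² = 597.92476
g₂ = m₄/m₂² − 3 = 2.59414 − 3 ≈ -0.4059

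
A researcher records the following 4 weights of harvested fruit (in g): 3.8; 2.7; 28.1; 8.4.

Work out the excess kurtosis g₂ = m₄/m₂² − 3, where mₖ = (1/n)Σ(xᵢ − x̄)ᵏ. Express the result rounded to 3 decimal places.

-0.793

x̄ = 10.7500
Σ(xᵢ − x̄)² = 419.6500 ⇒ m₂ = 104.91250
Σ(xᵢ − x̄)⁴ = 97177.5390 ⇒ m₄ = 24294.38476
m₂² = 11006.63266
g₂ = m₄/m₂² − 3 = 2.20725 − 3 ≈ -0.793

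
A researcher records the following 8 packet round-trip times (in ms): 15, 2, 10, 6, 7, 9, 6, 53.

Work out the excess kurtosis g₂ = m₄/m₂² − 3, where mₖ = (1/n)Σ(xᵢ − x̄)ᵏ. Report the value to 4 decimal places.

2.5575

x̄ = 13.5000
Σ(xᵢ − x̄)² = 1882.0000 ⇒ m₂ = 235.25000
Σ(xᵢ − x̄)⁴ = 2460548.5000 ⇒ m₄ = 307568.56250
m₂² = 55342.56250
g₂ = m₄/m₂² − 3 = 5.55754 − 3 ≈ 2.5575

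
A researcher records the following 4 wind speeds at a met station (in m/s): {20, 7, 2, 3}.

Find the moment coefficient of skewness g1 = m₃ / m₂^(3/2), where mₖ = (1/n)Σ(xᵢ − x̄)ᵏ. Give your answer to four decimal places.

0.9375

x̄ = (20 + 7 + 2 + 3) / 4 = 8.0000
deviations (xᵢ − x̄): 12.0000, -1.0000, -6.0000, -5.0000
Σ(xᵢ − x̄)² = 206.0000 ⇒ m₂ = 206.0000/4 = 51.50000
Σ(xᵢ − x̄)³ = 1386.0000 ⇒ m₃ = 1386.0000/4 = 346.50000
m₂^(3/2) = 51.50000^(1.5) = 369.58203
g1 = m₃ / m₂^(3/2) = 346.50000 / 369.58203 ≈ 0.9375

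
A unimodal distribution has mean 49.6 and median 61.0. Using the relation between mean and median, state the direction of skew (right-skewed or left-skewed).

left-skewed

mean − median = 49.6 − 61.0 = -11.4
mean < median ⇒ the longer tail is on the left ⇒ left-skewed (negatively skewed).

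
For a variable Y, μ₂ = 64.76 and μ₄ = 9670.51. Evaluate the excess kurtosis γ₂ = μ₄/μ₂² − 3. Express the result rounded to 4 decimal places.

μ₂² = 64.76² = 4193.85760
μ₄/μ₂² = 9670.51 / 4193.85760 = 2.30587
γ₂ = 2.30587 − 3 ≈ -0.6941

-0.6941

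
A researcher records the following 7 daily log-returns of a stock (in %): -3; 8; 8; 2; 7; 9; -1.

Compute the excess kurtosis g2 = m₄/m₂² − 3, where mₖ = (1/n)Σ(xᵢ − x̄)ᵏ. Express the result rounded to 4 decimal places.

-1.4503

x̄ = 4.2857
Σ(xᵢ − x̄)² = 143.4286 ⇒ m₂ = 20.48980
Σ(xᵢ − x̄)⁴ = 4554.3907 ⇒ m₄ = 650.62724
m₂² = 419.83174
g2 = m₄/m₂² − 3 = 1.54973 − 3 ≈ -1.4503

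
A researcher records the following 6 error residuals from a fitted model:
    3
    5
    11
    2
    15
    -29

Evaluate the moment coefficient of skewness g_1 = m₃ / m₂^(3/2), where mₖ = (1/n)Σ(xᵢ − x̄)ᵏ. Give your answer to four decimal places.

-1.3729

x̄ = (3 + 5 + 11 + 2 + 15 - 29) / 6 = 1.1667
deviations (xᵢ − x̄): 1.8333, 3.8333, 9.8333, 0.8333, 13.8333, -30.1667
Σ(xᵢ − x̄)² = 1216.8333 ⇒ m₂ = 1216.8333/6 = 202.80556
Σ(xᵢ − x̄)³ = -23791.4444 ⇒ m₃ = -23791.4444/6 = -3965.24074
m₂^(3/2) = 202.80556^(1.5) = 2888.15018
g_1 = m₃ / m₂^(3/2) = -3965.24074 / 2888.15018 ≈ -1.3729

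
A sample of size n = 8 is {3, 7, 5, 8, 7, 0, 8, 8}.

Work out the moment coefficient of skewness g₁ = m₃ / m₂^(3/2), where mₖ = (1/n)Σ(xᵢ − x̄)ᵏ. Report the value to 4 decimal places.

x̄ = (3 + 7 + 5 + 8 + 7 + 0 + 8 + 8) / 8 = 5.7500
deviations (xᵢ − x̄): -2.7500, 1.2500, -0.7500, 2.2500, 1.2500, -5.7500, 2.2500, 2.2500
Σ(xᵢ − x̄)² = 59.5000 ⇒ m₂ = 59.5000/8 = 7.43750
Σ(xᵢ − x̄)³ = -173.2500 ⇒ m₃ = -173.2500/8 = -21.65625
m₂^(3/2) = 7.43750^(1.5) = 20.28339
g₁ = m₃ / m₂^(3/2) = -21.65625 / 20.28339 ≈ -1.0677

-1.0677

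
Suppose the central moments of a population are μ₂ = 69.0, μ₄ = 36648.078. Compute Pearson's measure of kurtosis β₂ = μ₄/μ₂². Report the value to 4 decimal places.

μ₂² = 69.0² = 4761.00000
μ₄/μ₂² = 36648.078 / 4761.00000 = 7.69756
β₂ ≈ 7.6976

7.6976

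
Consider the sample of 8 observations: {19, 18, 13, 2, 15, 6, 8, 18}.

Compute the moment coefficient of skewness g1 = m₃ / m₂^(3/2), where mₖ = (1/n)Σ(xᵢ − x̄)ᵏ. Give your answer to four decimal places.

x̄ = (19 + 18 + 13 + 2 + 15 + 6 + 8 + 18) / 8 = 12.3750
deviations (xᵢ − x̄): 6.6250, 5.6250, 0.6250, -10.3750, 2.6250, -6.3750, -4.3750, 5.6250
Σ(xᵢ − x̄)² = 281.8750 ⇒ m₂ = 281.8750/8 = 35.23438
Σ(xᵢ − x̄)³ = -794.5313 ⇒ m₃ = -794.5313/8 = -99.31641
m₂^(3/2) = 35.23438^(1.5) = 209.14614
g1 = m₃ / m₂^(3/2) = -99.31641 / 209.14614 ≈ -0.4749

-0.4749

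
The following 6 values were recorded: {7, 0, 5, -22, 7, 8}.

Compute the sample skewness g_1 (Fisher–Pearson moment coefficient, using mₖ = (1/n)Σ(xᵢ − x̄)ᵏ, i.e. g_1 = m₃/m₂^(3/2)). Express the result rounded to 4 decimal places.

x̄ = (7 + 0 + 5 - 22 + 7 + 8) / 6 = 0.8333
deviations (xᵢ − x̄): 6.1667, -0.8333, 4.1667, -22.8333, 6.1667, 7.1667
Σ(xᵢ − x̄)² = 666.8333 ⇒ m₂ = 666.8333/6 = 111.13889
Σ(xᵢ − x̄)³ = -10995.5556 ⇒ m₃ = -10995.5556/6 = -1832.59259
m₂^(3/2) = 111.13889^(1.5) = 1171.65318
g_1 = m₃ / m₂^(3/2) = -1832.59259 / 1171.65318 ≈ -1.5641

-1.5641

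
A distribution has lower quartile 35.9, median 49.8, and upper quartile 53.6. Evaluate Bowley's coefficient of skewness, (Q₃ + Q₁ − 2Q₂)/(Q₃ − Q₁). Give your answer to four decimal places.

numerator: Q₃ + Q₁ − 2Q₂ = 53.6 + 35.9 − 2×49.8 = -10.1000
denominator: Q₃ − Q₁ = 53.6 − 35.9 = 17.7000
Bowley skewness = -10.1000 / 17.7000 ≈ -0.5706

-0.5706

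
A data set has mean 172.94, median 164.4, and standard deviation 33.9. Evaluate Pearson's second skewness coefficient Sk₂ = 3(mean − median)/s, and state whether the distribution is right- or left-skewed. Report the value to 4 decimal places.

Sk₂ = 3(172.94 − 164.4) / 33.9 = 3 × 8.5400 / 33.9
    = 25.6200 / 33.9 ≈ 0.7558
Sk₂ > 0 ⇒ mean > median ⇒ right-skewed (positive skew).

0.7558, right-skewed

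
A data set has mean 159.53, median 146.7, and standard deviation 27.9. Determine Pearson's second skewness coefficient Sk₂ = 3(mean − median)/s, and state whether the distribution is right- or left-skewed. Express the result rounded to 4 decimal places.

Sk₂ = 3(159.53 − 146.7) / 27.9 = 3 × 12.8300 / 27.9
    = 38.4900 / 27.9 ≈ 1.3796
Sk₂ > 0 ⇒ mean > median ⇒ right-skewed (positive skew).

1.3796, right-skewed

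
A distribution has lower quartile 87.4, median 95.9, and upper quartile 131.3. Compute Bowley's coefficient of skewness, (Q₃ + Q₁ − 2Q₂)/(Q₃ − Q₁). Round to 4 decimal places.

numerator: Q₃ + Q₁ − 2Q₂ = 131.3 + 87.4 − 2×95.9 = 26.9000
denominator: Q₃ − Q₁ = 131.3 − 87.4 = 43.9000
Bowley skewness = 26.9000 / 43.9000 ≈ 0.6128

0.6128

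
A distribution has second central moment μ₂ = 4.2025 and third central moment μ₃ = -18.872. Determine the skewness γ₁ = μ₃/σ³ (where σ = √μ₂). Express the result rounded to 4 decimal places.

σ = √μ₂ = √4.2025 = 2.05000
σ³ = μ₂^(3/2) = 8.61512
γ₁ = μ₃/σ³ = -18.872 / 8.61512 ≈ -2.1906

-2.1906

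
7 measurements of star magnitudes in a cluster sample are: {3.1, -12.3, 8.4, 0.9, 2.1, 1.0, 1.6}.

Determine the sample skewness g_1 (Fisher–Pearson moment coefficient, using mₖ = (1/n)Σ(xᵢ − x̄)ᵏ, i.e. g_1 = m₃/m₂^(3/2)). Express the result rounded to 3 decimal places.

x̄ = (3.1 - 12.3 + 8.4 + 0.9 + 2.1 + 1.0 + 1.6) / 7 = 0.6857
deviations (xᵢ − x̄): 2.4143, -12.9857, 7.7143, 0.2143, 1.4143, 0.3143, 0.9143
Σ(xᵢ − x̄)² = 236.9486 ⇒ m₂ = 236.9486/7 = 33.84980
Σ(xᵢ − x̄)³ = -1712.9800 ⇒ m₃ = -1712.9800/7 = -244.71143
m₂^(3/2) = 33.84980^(1.5) = 196.94007
g_1 = m₃ / m₂^(3/2) = -244.71143 / 196.94007 ≈ -1.243

-1.243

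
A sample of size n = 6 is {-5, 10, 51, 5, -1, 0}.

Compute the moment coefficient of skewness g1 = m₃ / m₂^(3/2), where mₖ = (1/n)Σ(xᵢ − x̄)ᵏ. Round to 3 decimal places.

1.548

x̄ = (-5 + 10 + 51 + 5 - 1 + 0) / 6 = 10.0000
deviations (xᵢ − x̄): -15.0000, 0.0000, 41.0000, -5.0000, -11.0000, -10.0000
Σ(xᵢ − x̄)² = 2152.0000 ⇒ m₂ = 2152.0000/6 = 358.66667
Σ(xᵢ − x̄)³ = 63090.0000 ⇒ m₃ = 63090.0000/6 = 10515.00000
m₂^(3/2) = 358.66667^(1.5) = 6792.60757
g1 = m₃ / m₂^(3/2) = 10515.00000 / 6792.60757 ≈ 1.548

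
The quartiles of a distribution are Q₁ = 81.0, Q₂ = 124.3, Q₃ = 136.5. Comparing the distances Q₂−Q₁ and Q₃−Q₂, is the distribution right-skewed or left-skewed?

Q₂ − Q₁ = 43.3;  Q₃ − Q₂ = 12.2
Q₂ − Q₁ > Q₃ − Q₂ ⇒ the lower half is more spread out ⇒ left-skewed.

left-skewed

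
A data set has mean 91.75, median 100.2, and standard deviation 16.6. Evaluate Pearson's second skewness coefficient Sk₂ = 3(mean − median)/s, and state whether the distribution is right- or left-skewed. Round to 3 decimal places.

Sk₂ = 3(91.75 − 100.2) / 16.6 = 3 × -8.4500 / 16.6
    = -25.3500 / 16.6 ≈ -1.527
Sk₂ < 0 ⇒ mean < median ⇒ left-skewed (negative skew).

-1.527, left-skewed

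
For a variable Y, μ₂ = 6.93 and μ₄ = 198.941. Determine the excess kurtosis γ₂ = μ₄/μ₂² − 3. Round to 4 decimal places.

μ₂² = 6.93² = 48.02490
μ₄/μ₂² = 198.941 / 48.02490 = 4.14246
γ₂ = 4.14246 − 3 ≈ 1.1425

1.1425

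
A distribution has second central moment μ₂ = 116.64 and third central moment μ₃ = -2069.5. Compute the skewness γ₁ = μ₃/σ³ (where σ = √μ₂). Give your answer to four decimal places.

-1.6428

σ = √μ₂ = √116.64 = 10.80000
σ³ = μ₂^(3/2) = 1259.71200
γ₁ = μ₃/σ³ = -2069.5 / 1259.71200 ≈ -1.6428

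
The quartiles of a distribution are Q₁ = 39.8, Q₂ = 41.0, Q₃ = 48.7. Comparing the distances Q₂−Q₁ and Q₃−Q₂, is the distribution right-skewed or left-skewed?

right-skewed

Q₂ − Q₁ = 1.2;  Q₃ − Q₂ = 7.7
Q₃ − Q₂ > Q₂ − Q₁ ⇒ the upper half is more spread out ⇒ right-skewed.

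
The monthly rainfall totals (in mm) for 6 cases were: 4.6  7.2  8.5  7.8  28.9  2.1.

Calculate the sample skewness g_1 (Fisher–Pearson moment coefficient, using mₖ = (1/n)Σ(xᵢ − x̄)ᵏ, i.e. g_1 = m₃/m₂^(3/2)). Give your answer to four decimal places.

1.5396

x̄ = (4.6 + 7.2 + 8.5 + 7.8 + 28.9 + 2.1) / 6 = 9.8500
deviations (xᵢ − x̄): -5.2500, -2.6500, -1.3500, -2.0500, 19.0500, -7.7500
Σ(xᵢ − x̄)² = 463.5750 ⇒ m₂ = 463.5750/6 = 77.26250
Σ(xᵢ − x̄)³ = 6273.4200 ⇒ m₃ = 6273.4200/6 = 1045.57000
m₂^(3/2) = 77.26250^(1.5) = 679.13034
g_1 = m₃ / m₂^(3/2) = 1045.57000 / 679.13034 ≈ 1.5396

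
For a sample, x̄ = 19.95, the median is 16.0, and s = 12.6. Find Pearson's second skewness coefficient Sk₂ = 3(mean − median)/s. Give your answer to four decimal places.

Sk₂ = 3(19.95 − 16.0) / 12.6 = 3 × 3.9500 / 12.6
    = 11.8500 / 12.6 ≈ 0.9405

0.9405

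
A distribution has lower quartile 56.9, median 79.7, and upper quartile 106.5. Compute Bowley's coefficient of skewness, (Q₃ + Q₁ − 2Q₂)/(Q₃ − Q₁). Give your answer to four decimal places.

numerator: Q₃ + Q₁ − 2Q₂ = 106.5 + 56.9 − 2×79.7 = 4.0000
denominator: Q₃ − Q₁ = 106.5 − 56.9 = 49.6000
Bowley skewness = 4.0000 / 49.6000 ≈ 0.0806

0.0806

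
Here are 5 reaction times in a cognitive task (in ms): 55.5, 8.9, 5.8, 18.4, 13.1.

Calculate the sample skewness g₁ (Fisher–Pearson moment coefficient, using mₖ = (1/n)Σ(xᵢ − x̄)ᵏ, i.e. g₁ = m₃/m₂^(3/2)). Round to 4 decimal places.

1.3028

x̄ = (55.5 + 8.9 + 5.8 + 18.4 + 13.1) / 5 = 20.3400
deviations (xᵢ − x̄): 35.1600, -11.4400, -14.5400, -1.9400, -7.2400
Σ(xᵢ − x̄)² = 1634.6920 ⇒ m₂ = 1634.6920/5 = 326.93840
Σ(xᵢ − x̄)³ = 38507.7686 ⇒ m₃ = 38507.7686/5 = 7701.55373
m₂^(3/2) = 326.93840^(1.5) = 5911.51641
g₁ = m₃ / m₂^(3/2) = 7701.55373 / 5911.51641 ≈ 1.3028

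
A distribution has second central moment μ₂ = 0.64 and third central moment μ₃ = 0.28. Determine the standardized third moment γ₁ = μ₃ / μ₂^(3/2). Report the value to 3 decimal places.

0.547

σ = √μ₂ = √0.64 = 0.80000
σ³ = μ₂^(3/2) = 0.51200
γ₁ = μ₃/σ³ = 0.28 / 0.51200 ≈ 0.547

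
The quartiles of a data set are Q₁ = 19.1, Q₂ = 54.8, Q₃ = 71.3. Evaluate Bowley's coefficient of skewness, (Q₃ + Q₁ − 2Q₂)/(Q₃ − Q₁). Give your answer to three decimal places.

numerator: Q₃ + Q₁ − 2Q₂ = 71.3 + 19.1 − 2×54.8 = -19.2000
denominator: Q₃ − Q₁ = 71.3 − 19.1 = 52.2000
Bowley skewness = -19.2000 / 52.2000 ≈ -0.368

-0.368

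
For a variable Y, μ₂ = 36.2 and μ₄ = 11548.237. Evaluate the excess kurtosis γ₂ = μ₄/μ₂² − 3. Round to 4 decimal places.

5.8125

μ₂² = 36.2² = 1310.44000
μ₄/μ₂² = 11548.237 / 1310.44000 = 8.81249
γ₂ = 8.81249 − 3 ≈ 5.8125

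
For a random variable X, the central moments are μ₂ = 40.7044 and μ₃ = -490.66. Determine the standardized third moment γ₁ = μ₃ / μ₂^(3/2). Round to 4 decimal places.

σ = √μ₂ = √40.7044 = 6.38000
σ³ = μ₂^(3/2) = 259.69407
γ₁ = μ₃/σ³ = -490.66 / 259.69407 ≈ -1.8894

-1.8894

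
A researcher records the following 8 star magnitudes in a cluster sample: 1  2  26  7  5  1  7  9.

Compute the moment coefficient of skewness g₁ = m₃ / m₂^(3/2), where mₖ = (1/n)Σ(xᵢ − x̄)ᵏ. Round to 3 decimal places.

1.676

x̄ = (1 + 2 + 26 + 7 + 5 + 1 + 7 + 9) / 8 = 7.2500
deviations (xᵢ − x̄): -6.2500, -5.2500, 18.7500, -0.2500, -2.2500, -6.2500, -0.2500, 1.7500
Σ(xᵢ − x̄)² = 465.5000 ⇒ m₂ = 465.5000/8 = 58.18750
Σ(xᵢ − x̄)³ = 5952.7500 ⇒ m₃ = 5952.7500/8 = 744.09375
m₂^(3/2) = 58.18750^(1.5) = 443.85851
g₁ = m₃ / m₂^(3/2) = 744.09375 / 443.85851 ≈ 1.676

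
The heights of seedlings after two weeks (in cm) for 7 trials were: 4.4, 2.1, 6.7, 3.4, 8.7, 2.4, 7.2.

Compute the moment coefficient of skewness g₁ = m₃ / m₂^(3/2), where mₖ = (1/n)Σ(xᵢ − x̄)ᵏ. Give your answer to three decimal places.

x̄ = (4.4 + 2.1 + 6.7 + 3.4 + 8.7 + 2.4 + 7.2) / 7 = 4.9857
deviations (xᵢ − x̄): -0.5857, -2.8857, 1.7143, -1.5857, 3.7143, -2.5857, 2.2143
Σ(xᵢ − x̄)² = 39.5086 ⇒ m₂ = 39.5086/7 = 5.64408
Σ(xᵢ − x̄)³ = 21.6302 ⇒ m₃ = 21.6302/7 = 3.09003
m₂^(3/2) = 5.64408^(1.5) = 13.40880
g₁ = m₃ / m₂^(3/2) = 3.09003 / 13.40880 ≈ 0.230

0.230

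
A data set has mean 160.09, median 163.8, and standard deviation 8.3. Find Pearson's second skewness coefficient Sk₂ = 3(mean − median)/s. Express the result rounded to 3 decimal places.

-1.341

Sk₂ = 3(160.09 − 163.8) / 8.3 = 3 × -3.7100 / 8.3
    = -11.1300 / 8.3 ≈ -1.341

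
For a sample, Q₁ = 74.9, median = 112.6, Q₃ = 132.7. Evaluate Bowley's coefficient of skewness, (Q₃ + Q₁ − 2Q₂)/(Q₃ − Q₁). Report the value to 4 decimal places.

numerator: Q₃ + Q₁ − 2Q₂ = 132.7 + 74.9 − 2×112.6 = -17.6000
denominator: Q₃ − Q₁ = 132.7 − 74.9 = 57.8000
Bowley skewness = -17.6000 / 57.8000 ≈ -0.3045

-0.3045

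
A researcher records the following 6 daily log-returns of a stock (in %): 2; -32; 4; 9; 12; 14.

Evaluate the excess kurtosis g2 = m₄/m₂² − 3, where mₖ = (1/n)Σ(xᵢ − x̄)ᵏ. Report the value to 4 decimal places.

x̄ = 1.5000
Σ(xᵢ − x̄)² = 1451.5000 ⇒ m₂ = 241.91667
Σ(xᵢ − x̄)⁴ = 1299217.3750 ⇒ m₄ = 216536.22917
m₂² = 58523.67361
g2 = m₄/m₂² − 3 = 3.69998 − 3 ≈ 0.7000

0.7000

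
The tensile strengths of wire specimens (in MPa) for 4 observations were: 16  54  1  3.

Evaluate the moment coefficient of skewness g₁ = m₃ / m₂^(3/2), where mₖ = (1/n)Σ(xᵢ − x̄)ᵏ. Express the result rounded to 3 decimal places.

0.923

x̄ = (16 + 54 + 1 + 3) / 4 = 18.5000
deviations (xᵢ − x̄): -2.5000, 35.5000, -17.5000, -15.5000
Σ(xᵢ − x̄)² = 1813.0000 ⇒ m₂ = 1813.0000/4 = 453.25000
Σ(xᵢ − x̄)³ = 35640.0000 ⇒ m₃ = 35640.0000/4 = 8910.00000
m₂^(3/2) = 453.25000^(1.5) = 9649.54241
g₁ = m₃ / m₂^(3/2) = 8910.00000 / 9649.54241 ≈ 0.923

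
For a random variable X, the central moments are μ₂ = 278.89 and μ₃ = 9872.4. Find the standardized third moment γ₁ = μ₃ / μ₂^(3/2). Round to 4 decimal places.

2.1197

σ = √μ₂ = √278.89 = 16.70000
σ³ = μ₂^(3/2) = 4657.46300
γ₁ = μ₃/σ³ = 9872.4 / 4657.46300 ≈ 2.1197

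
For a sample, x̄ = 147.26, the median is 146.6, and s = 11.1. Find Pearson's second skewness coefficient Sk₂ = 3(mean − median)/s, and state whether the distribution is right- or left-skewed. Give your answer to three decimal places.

0.178, right-skewed

Sk₂ = 3(147.26 − 146.6) / 11.1 = 3 × 0.6600 / 11.1
    = 1.9800 / 11.1 ≈ 0.178
Sk₂ > 0 ⇒ mean > median ⇒ right-skewed (positive skew).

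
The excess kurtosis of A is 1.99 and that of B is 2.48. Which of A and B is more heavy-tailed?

Higher excess kurtosis ⇒ heavier tails relative to the normal distribution.
1.99 vs 2.48: the larger is 2.48, so B has heavier tails.

B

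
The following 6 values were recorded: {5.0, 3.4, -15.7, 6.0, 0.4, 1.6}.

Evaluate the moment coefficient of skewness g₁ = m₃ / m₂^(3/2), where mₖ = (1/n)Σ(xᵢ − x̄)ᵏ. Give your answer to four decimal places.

x̄ = (5.0 + 3.4 - 15.7 + 6.0 + 0.4 + 1.6) / 6 = 0.1167
deviations (xᵢ − x̄): 4.8833, 3.2833, -15.8167, 5.8833, 0.2833, 1.4833
Σ(xᵢ − x̄)² = 321.6883 ⇒ m₂ = 321.6883/6 = 53.61472
Σ(xᵢ − x̄)³ = -3598.0294 ⇒ m₃ = -3598.0294/6 = -599.67157
m₂^(3/2) = 53.61472^(1.5) = 392.57812
g₁ = m₃ / m₂^(3/2) = -599.67157 / 392.57812 ≈ -1.5275

-1.5275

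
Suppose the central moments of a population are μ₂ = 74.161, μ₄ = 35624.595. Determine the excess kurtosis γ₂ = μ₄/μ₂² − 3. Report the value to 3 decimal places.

μ₂² = 74.161² = 5499.85392
μ₄/μ₂² = 35624.595 / 5499.85392 = 6.47737
γ₂ = 6.47737 − 3 ≈ 3.477

3.477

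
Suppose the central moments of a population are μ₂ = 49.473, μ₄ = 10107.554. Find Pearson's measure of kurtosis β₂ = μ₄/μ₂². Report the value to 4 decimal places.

μ₂² = 49.473² = 2447.57773
μ₄/μ₂² = 10107.554 / 2447.57773 = 4.12962
β₂ ≈ 4.1296

4.1296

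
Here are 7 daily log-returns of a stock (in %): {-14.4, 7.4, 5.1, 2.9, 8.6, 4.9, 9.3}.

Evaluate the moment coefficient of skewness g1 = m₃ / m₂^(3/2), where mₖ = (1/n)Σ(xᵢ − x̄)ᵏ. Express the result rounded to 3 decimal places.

-1.726

x̄ = (-14.4 + 7.4 + 5.1 + 2.9 + 8.6 + 4.9 + 9.3) / 7 = 3.4000
deviations (xᵢ − x̄): -17.8000, 4.0000, 1.7000, -0.5000, 5.2000, 1.5000, 5.9000
Σ(xᵢ − x̄)² = 400.0800 ⇒ m₂ = 400.0800/7 = 57.15429
Σ(xᵢ − x̄)³ = -5221.6020 ⇒ m₃ = -5221.6020/7 = -745.94314
m₂^(3/2) = 57.15429^(1.5) = 432.08899
g1 = m₃ / m₂^(3/2) = -745.94314 / 432.08899 ≈ -1.726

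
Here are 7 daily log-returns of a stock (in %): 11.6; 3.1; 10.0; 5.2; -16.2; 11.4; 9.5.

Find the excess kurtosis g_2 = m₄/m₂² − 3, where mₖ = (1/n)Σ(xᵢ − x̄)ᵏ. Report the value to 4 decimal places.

1.2166

x̄ = 4.9429
Σ(xᵢ − x̄)² = 582.8371 ⇒ m₂ = 83.26245
Σ(xᵢ − x̄)⁴ = 204626.6323 ⇒ m₄ = 29232.37604
m₂² = 6932.63541
g_2 = m₄/m₂² − 3 = 4.21663 − 3 ≈ 1.2166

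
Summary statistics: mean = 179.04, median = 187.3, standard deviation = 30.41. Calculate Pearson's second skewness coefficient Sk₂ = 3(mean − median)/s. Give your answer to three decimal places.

-0.815

Sk₂ = 3(179.04 − 187.3) / 30.41 = 3 × -8.2600 / 30.41
    = -24.7800 / 30.41 ≈ -0.815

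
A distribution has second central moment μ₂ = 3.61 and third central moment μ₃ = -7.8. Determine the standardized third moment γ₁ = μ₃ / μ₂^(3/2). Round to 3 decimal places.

σ = √μ₂ = √3.61 = 1.90000
σ³ = μ₂^(3/2) = 6.85900
γ₁ = μ₃/σ³ = -7.8 / 6.85900 ≈ -1.137

-1.137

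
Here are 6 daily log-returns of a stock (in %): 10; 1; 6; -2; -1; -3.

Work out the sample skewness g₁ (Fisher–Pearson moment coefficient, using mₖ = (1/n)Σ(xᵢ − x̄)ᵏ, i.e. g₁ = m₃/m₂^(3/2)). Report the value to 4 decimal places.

0.6947

x̄ = (10 + 1 + 6 - 2 - 1 - 3) / 6 = 1.8333
deviations (xᵢ − x̄): 8.1667, -0.8333, 4.1667, -3.8333, -2.8333, -4.8333
Σ(xᵢ − x̄)² = 130.8333 ⇒ m₂ = 130.8333/6 = 21.80556
Σ(xᵢ − x̄)³ = 424.4444 ⇒ m₃ = 424.4444/6 = 70.74074
m₂^(3/2) = 21.80556^(1.5) = 101.82414
g₁ = m₃ / m₂^(3/2) = 70.74074 / 101.82414 ≈ 0.6947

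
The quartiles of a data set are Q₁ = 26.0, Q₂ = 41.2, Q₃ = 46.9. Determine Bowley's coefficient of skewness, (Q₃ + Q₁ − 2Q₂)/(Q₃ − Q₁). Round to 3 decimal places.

-0.455

numerator: Q₃ + Q₁ − 2Q₂ = 46.9 + 26.0 − 2×41.2 = -9.5000
denominator: Q₃ − Q₁ = 46.9 − 26.0 = 20.9000
Bowley skewness = -9.5000 / 20.9000 ≈ -0.455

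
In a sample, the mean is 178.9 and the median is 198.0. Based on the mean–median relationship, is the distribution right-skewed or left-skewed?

left-skewed

mean − median = 178.9 − 198.0 = -19.1
mean < median ⇒ the longer tail is on the left ⇒ left-skewed (negatively skewed).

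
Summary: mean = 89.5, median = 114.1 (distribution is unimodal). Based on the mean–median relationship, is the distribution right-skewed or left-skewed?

left-skewed

mean − median = 89.5 − 114.1 = -24.6
mean < median ⇒ the longer tail is on the left ⇒ left-skewed (negatively skewed).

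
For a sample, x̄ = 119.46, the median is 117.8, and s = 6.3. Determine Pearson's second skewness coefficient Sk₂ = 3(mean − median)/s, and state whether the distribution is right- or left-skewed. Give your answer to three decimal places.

Sk₂ = 3(119.46 − 117.8) / 6.3 = 3 × 1.6600 / 6.3
    = 4.9800 / 6.3 ≈ 0.790
Sk₂ > 0 ⇒ mean > median ⇒ right-skewed (positive skew).

0.790, right-skewed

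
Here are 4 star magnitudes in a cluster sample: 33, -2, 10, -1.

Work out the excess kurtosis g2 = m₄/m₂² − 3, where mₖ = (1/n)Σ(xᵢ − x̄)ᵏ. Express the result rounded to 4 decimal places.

-1.0000

x̄ = 10.0000
Σ(xᵢ − x̄)² = 794.0000 ⇒ m₂ = 198.50000
Σ(xᵢ − x̄)⁴ = 315218.0000 ⇒ m₄ = 78804.50000
m₂² = 39402.25000
g2 = m₄/m₂² − 3 = 2.00000 − 3 ≈ -1.0000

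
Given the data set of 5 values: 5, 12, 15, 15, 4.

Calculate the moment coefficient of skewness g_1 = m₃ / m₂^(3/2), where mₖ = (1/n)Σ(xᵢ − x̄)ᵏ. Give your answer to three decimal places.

-0.276

x̄ = (5 + 12 + 15 + 15 + 4) / 5 = 10.2000
deviations (xᵢ − x̄): -5.2000, 1.8000, 4.8000, 4.8000, -6.2000
Σ(xᵢ − x̄)² = 114.8000 ⇒ m₂ = 114.8000/5 = 22.96000
Σ(xᵢ − x̄)³ = -151.9200 ⇒ m₃ = -151.9200/5 = -30.38400
m₂^(3/2) = 22.96000^(1.5) = 110.01650
g_1 = m₃ / m₂^(3/2) = -30.38400 / 110.01650 ≈ -0.276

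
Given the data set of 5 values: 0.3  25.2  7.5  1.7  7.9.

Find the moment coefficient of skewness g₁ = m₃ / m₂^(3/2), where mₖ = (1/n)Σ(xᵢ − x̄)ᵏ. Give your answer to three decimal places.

x̄ = (0.3 + 25.2 + 7.5 + 1.7 + 7.9) / 5 = 8.5200
deviations (xᵢ − x̄): -8.2200, 16.6800, -1.0200, -6.8200, -0.6200
Σ(xᵢ − x̄)² = 393.7280 ⇒ m₂ = 393.7280/5 = 78.74560
Σ(xᵢ − x̄)³ = 3766.8233 ⇒ m₃ = 3766.8233/5 = 753.36466
m₂^(3/2) = 78.74560^(1.5) = 698.77836
g₁ = m₃ / m₂^(3/2) = 753.36466 / 698.77836 ≈ 1.078

1.078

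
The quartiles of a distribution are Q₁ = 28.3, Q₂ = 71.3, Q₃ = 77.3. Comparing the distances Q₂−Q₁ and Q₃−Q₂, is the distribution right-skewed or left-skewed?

Q₂ − Q₁ = 43.0;  Q₃ − Q₂ = 6.0
Q₂ − Q₁ > Q₃ − Q₂ ⇒ the lower half is more spread out ⇒ left-skewed.

left-skewed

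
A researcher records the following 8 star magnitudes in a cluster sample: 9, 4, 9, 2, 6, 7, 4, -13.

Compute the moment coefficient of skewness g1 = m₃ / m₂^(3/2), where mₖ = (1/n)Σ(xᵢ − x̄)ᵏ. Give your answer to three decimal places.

x̄ = (9 + 4 + 9 + 2 + 6 + 7 + 4 - 13) / 8 = 3.5000
deviations (xᵢ − x̄): 5.5000, 0.5000, 5.5000, -1.5000, 2.5000, 3.5000, 0.5000, -16.5000
Σ(xᵢ − x̄)² = 354.0000 ⇒ m₂ = 354.0000/8 = 44.25000
Σ(xᵢ − x̄)³ = -4104.0000 ⇒ m₃ = -4104.0000/8 = -513.00000
m₂^(3/2) = 44.25000^(1.5) = 294.35398
g1 = m₃ / m₂^(3/2) = -513.00000 / 294.35398 ≈ -1.743

-1.743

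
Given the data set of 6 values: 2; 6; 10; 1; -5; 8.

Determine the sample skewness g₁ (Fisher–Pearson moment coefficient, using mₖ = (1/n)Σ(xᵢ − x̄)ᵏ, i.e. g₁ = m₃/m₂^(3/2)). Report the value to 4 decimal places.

x̄ = (2 + 6 + 10 + 1 - 5 + 8) / 6 = 3.6667
deviations (xᵢ − x̄): -1.6667, 2.3333, 6.3333, -2.6667, -8.6667, 4.3333
Σ(xᵢ − x̄)² = 149.3333 ⇒ m₂ = 149.3333/6 = 24.88889
Σ(xᵢ − x̄)³ = -326.4444 ⇒ m₃ = -326.4444/6 = -54.40741
m₂^(3/2) = 24.88889^(1.5) = 124.16759
g₁ = m₃ / m₂^(3/2) = -54.40741 / 124.16759 ≈ -0.4382

-0.4382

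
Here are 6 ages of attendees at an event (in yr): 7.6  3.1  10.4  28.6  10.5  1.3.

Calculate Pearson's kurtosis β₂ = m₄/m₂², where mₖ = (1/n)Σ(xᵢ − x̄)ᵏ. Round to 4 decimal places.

x̄ = 10.2500
Σ(xᵢ − x̄)² = 475.0550 ⇒ m₂ = 79.17583
Σ(xᵢ − x̄)⁴ = 122461.2824 ⇒ m₄ = 20410.21374
m₂² = 6268.81258
β₂ = m₄/m₂² = 20410.21374 / 6268.81258 ≈ 3.2558

3.2558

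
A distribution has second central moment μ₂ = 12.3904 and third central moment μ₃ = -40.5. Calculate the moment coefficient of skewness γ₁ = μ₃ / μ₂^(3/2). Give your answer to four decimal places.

σ = √μ₂ = √12.3904 = 3.52000
σ³ = μ₂^(3/2) = 43.61421
γ₁ = μ₃/σ³ = -40.5 / 43.61421 ≈ -0.9286

-0.9286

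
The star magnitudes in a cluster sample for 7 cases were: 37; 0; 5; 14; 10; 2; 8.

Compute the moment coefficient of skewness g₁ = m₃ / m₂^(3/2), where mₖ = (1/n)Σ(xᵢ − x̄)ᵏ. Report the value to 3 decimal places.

1.458

x̄ = (37 + 0 + 5 + 14 + 10 + 2 + 8) / 7 = 10.8571
deviations (xᵢ − x̄): 26.1429, -10.8571, -5.8571, 3.1429, -0.8571, -8.8571, -2.8571
Σ(xᵢ − x̄)² = 932.8571 ⇒ m₂ = 932.8571/7 = 133.26531
Σ(xᵢ − x̄)³ = 15698.8163 ⇒ m₃ = 15698.8163/7 = 2242.68805
m₂^(3/2) = 133.26531^(1.5) = 1538.42260
g₁ = m₃ / m₂^(3/2) = 2242.68805 / 1538.42260 ≈ 1.458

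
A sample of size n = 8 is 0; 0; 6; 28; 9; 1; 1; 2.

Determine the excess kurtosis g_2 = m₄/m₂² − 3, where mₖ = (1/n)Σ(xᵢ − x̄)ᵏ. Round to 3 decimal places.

x̄ = 5.8750
Σ(xᵢ − x̄)² = 630.8750 ⇒ m₂ = 78.85938
Σ(xᵢ − x̄)⁴ = 243458.6504 ⇒ m₄ = 30432.33130
m₂² = 6218.80103
g_2 = m₄/m₂² − 3 = 4.89360 − 3 ≈ 1.894

1.894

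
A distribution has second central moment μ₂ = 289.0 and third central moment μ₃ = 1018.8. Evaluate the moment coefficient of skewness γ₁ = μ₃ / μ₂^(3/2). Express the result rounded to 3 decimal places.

0.207

σ = √μ₂ = √289.0 = 17.00000
σ³ = μ₂^(3/2) = 4913.00000
γ₁ = μ₃/σ³ = 1018.8 / 4913.00000 ≈ 0.207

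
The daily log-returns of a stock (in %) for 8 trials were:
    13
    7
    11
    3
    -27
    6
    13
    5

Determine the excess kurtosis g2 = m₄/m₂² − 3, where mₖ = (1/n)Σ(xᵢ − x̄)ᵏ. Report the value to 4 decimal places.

x̄ = 3.8750
Σ(xᵢ − x̄)² = 1186.8750 ⇒ m₂ = 148.35938
Σ(xᵢ − x̄)⁴ = 925276.7754 ⇒ m₄ = 115659.59692
m₂² = 22010.50415
g2 = m₄/m₂² − 3 = 5.25475 − 3 ≈ 2.2547

2.2547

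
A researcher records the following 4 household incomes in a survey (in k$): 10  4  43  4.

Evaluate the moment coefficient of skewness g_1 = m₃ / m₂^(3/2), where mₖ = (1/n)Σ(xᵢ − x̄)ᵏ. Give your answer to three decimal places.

x̄ = (10 + 4 + 43 + 4) / 4 = 15.2500
deviations (xᵢ − x̄): -5.2500, -11.2500, 27.7500, -11.2500
Σ(xᵢ − x̄)² = 1050.7500 ⇒ m₂ = 1050.7500/4 = 262.68750
Σ(xᵢ − x̄)³ = 18376.8750 ⇒ m₃ = 18376.8750/4 = 4594.21875
m₂^(3/2) = 262.68750^(1.5) = 4257.54367
g_1 = m₃ / m₂^(3/2) = 4594.21875 / 4257.54367 ≈ 1.079

1.079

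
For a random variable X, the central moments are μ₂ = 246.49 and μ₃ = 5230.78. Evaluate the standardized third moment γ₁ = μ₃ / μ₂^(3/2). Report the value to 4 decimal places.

1.3517

σ = √μ₂ = √246.49 = 15.70000
σ³ = μ₂^(3/2) = 3869.89300
γ₁ = μ₃/σ³ = 5230.78 / 3869.89300 ≈ 1.3517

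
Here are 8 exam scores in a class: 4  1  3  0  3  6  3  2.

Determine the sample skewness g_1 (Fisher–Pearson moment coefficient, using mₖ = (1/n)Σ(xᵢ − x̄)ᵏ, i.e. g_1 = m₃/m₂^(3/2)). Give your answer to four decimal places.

x̄ = (4 + 1 + 3 + 0 + 3 + 6 + 3 + 2) / 8 = 2.7500
deviations (xᵢ − x̄): 1.2500, -1.7500, 0.2500, -2.7500, 0.2500, 3.2500, 0.2500, -0.7500
Σ(xᵢ − x̄)² = 23.5000 ⇒ m₂ = 23.5000/8 = 2.93750
Σ(xᵢ − x̄)³ = 9.7500 ⇒ m₃ = 9.7500/8 = 1.21875
m₂^(3/2) = 2.93750^(1.5) = 5.03462
g_1 = m₃ / m₂^(3/2) = 1.21875 / 5.03462 ≈ 0.2421

0.2421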